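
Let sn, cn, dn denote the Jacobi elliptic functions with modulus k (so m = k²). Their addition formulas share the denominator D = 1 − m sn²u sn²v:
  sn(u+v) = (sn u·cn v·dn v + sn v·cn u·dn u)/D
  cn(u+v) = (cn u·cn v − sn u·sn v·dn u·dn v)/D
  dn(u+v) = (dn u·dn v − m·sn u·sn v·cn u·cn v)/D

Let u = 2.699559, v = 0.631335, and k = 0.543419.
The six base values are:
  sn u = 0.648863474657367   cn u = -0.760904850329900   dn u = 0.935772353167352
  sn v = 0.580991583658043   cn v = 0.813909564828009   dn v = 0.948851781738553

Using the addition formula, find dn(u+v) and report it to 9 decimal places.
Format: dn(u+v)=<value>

dn(u+v)=0.998769867

m = k² = 0.295304209561
D = 1 − m·sn²u·sn²v = 0.9580322219985481
dn(u+v) = (dn u·dn v − m·sn u·sn v·cn u·cn v)/D = 0.9568537146396384/0.9580322219985481 = 0.9987698666789607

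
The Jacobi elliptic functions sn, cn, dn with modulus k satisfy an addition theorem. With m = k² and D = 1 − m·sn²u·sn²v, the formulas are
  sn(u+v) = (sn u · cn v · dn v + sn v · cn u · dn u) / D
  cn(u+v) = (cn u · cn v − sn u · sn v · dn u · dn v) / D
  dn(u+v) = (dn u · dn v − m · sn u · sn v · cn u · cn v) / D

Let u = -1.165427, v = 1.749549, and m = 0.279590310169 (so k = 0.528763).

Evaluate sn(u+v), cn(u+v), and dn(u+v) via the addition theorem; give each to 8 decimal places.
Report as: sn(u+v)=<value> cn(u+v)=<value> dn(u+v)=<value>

sn u = -0.8954154713356642, cn u = 0.4452315506483456, dn u = 0.8808139383464041
sn v = 0.9991904004520501, cn v = -0.04023112780511702, dn v = 0.8490360527978655
m = k² = 0.279590310169
D = 1 − m·sn²u·sn²v = 0.7761960177444796
sn(u+v) = (sn u·cn v·dn v + sn v·cn u·dn u)/D = 0.4224339713628106/0.7761960177444796 = 0.5442362002710945
cn(u+v) = (cn u·cn v − sn u·sn v·dn u·dn v)/D = 0.6511757042465824/0.7761960177444796 = 0.8389320343832873
dn(u+v) = (dn u·dn v − m·sn u·sn v·cn u·cn v)/D = 0.7433621179856249/0.7761960177444796 = 0.9576989587575243

sn(u+v)=0.54423620 cn(u+v)=0.83893203 dn(u+v)=0.95769896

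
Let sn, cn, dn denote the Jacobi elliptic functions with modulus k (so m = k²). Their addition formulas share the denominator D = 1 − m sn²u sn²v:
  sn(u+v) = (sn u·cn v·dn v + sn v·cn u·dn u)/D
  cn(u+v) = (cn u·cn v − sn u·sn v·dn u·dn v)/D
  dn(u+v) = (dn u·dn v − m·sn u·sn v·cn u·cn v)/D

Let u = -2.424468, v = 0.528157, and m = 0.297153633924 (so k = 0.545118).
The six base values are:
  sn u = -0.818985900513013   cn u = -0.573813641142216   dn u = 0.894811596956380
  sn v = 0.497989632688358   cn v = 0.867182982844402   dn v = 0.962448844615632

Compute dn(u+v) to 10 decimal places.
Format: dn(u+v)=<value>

dn(u+v)=0.8425502597

m = k² = 0.297153633924
D = 1 − m·sn²u·sn²v = 0.9505718337199913
dn(u+v) = (dn u·dn v − m·sn u·sn v·cn u·cn v)/D = 0.8009045453443219/0.9505718337199913 = 0.8425502596790001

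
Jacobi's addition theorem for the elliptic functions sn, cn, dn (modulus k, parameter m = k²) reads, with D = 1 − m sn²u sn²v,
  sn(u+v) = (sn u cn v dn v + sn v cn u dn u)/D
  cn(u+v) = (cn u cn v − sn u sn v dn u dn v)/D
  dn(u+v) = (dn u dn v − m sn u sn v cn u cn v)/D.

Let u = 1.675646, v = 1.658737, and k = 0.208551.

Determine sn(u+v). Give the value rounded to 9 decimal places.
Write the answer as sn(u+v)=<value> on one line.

sn(u+v)=-0.157087120

sn u = 0.9963536603928337, cn u = -0.08531930275032602, dn u = 0.9781733416959079
sn v = 0.9976284547316275, cn v = -0.06882925475250314, dn v = 0.9781168281359869
m = k² = 0.043493519601
D = 1 − m·sn²u·sn²v = 0.9570276355780583
sn(u+v) = (sn u·cn v·dn v + sn v·cn u·dn u)/D = -0.1503367148982051/0.9570276355780583 = -0.1570871198587694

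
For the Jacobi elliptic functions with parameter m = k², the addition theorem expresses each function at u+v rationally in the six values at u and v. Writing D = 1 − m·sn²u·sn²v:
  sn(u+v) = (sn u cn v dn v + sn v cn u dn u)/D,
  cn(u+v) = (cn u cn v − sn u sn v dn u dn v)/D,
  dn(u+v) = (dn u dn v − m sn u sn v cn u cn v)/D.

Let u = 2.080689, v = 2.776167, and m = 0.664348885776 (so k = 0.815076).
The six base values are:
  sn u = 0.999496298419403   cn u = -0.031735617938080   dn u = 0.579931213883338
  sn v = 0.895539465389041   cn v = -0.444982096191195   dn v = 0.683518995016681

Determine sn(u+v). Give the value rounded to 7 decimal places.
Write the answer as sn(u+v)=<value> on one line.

m = k² = 0.664348885776
D = 1 − m·sn²u·sn²v = 0.4677348275695977
sn(u+v) = (sn u·cn v·dn v + sn v·cn u·dn u)/D = -0.3204824465730179/0.4677348275695977 = -0.6851797806853092

sn(u+v)=-0.6851798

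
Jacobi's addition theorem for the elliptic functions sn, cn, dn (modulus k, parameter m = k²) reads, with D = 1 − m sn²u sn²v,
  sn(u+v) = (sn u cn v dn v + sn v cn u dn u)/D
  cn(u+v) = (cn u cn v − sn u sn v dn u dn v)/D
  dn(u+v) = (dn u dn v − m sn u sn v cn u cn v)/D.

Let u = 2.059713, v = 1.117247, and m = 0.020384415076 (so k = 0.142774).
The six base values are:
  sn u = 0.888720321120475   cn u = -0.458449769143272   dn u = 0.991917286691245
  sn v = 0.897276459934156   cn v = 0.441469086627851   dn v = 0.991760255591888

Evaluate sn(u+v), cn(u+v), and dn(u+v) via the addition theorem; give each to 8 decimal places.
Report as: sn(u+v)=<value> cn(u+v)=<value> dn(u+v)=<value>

m = k² = 0.020384415076
D = 1 − m·sn²u·sn²v = 0.9870377311842119
sn(u+v) = (sn u·cn v·dn v + sn v·cn u·dn u)/D = -0.01892156568282192/0.9870377311842119 = -0.01917005306384845
cn(u+v) = (cn u·cn v − sn u·sn v·dn u·dn v)/D = -0.9868563508096745/0.9870377311842119 = -0.9998162376484637
dn(u+v) = (dn u·dn v − m·sn u·sn v·cn u·cn v)/D = 0.9870340341841624/0.9870377311842119 = 0.999996254449113

sn(u+v)=-0.01917005 cn(u+v)=-0.99981624 dn(u+v)=0.99999625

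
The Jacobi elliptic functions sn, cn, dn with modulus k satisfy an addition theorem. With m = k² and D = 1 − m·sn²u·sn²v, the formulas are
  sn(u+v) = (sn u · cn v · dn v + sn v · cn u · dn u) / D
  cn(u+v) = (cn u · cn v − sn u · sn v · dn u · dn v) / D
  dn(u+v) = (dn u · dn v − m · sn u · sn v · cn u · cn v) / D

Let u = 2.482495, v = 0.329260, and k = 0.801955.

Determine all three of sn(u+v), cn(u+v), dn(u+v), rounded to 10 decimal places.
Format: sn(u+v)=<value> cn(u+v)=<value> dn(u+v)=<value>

sn(u+v)=0.8684150823 cn(u+v)=-0.4958379220 dn(u+v)=0.7176249087

sn u = 0.9565322088467401, cn u = -0.2916267022046788, dn u = 0.6415325811910581
sn v = 0.3198088998363997, cn v = 0.9474820671577018, dn v = 0.9665515690327305
m = k² = 0.643131822025
D = 1 − m·sn²u·sn²v = 0.9398161056419713
sn(u+v) = (sn u·cn v·dn v + sn v·cn u·dn u)/D = 0.816150480699731/0.9398161056419713 = 0.8684150822699867
cn(u+v) = (cn u·cn v − sn u·sn v·dn u·dn v)/D = -0.4659964648767617/0.9398161056419713 = -0.4958379219926732
dn(u+v) = (dn u·dn v − m·sn u·sn v·cn u·cn v)/D = 0.6744354469971123/0.9398161056419713 = 0.717624908690427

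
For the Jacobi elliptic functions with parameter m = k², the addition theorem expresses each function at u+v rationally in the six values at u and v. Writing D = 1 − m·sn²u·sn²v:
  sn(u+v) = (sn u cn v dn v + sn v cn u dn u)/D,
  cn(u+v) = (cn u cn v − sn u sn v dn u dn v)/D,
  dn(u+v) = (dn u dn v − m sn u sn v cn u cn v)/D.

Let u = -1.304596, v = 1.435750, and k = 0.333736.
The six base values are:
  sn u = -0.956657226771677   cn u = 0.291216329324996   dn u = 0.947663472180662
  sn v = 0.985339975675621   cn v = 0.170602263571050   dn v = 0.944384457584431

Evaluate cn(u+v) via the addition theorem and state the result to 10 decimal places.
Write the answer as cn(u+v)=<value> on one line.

m = k² = 0.111379717696
D = 1 − m·sn²u·sn²v = 0.9010328574204021
cn(u+v) = (cn u·cn v − sn u·sn v·dn u·dn v)/D = 0.8932993756819057/0.9010328574204021 = 0.9914170924236473

cn(u+v)=0.9914170924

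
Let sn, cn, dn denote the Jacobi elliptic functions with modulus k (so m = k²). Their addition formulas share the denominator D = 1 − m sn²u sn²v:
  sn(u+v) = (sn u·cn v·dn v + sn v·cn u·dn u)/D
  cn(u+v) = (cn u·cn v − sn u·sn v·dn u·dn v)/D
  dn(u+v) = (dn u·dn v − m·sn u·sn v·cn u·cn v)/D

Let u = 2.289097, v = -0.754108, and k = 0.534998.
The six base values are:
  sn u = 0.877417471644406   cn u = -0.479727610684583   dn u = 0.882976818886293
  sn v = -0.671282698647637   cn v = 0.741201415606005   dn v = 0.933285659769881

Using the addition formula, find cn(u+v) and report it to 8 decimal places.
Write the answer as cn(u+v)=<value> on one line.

cn(u+v)=0.14410739

m = k² = 0.286222860004
D = 1 − m·sn²u·sn²v = 0.9007049083163951
cn(u+v) = (cn u·cn v − sn u·sn v·dn u·dn v)/D = 0.1297982302735219/0.9007049083163951 = 0.1441073864204224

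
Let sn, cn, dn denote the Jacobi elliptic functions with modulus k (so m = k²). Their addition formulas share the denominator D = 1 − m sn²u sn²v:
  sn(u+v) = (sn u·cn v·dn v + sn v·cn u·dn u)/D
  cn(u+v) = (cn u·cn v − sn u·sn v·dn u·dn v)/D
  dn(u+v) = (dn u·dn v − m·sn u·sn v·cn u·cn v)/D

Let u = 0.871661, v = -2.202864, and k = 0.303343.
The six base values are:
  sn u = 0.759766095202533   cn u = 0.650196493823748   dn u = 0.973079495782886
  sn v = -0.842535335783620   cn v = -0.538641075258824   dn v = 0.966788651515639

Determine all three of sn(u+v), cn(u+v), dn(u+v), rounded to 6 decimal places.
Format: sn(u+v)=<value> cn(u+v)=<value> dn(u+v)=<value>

sn(u+v)=-0.965106 cn(u+v)=0.261861 dn(u+v)=0.956187

m = k² = 0.092016975649
D = 1 − m·sn²u·sn²v = 0.9622945592596495
sn(u+v) = (sn u·cn v·dn v + sn v·cn u·dn u)/D = -0.928715878518936/0.9622945592596495 = -0.9651056109404302
cn(u+v) = (cn u·cn v − sn u·sn v·dn u·dn v)/D = 0.2519873722382213/0.9622945592596495 = 0.2618609549575862
dn(u+v) = (dn u·dn v − m·sn u·sn v·cn u·cn v)/D = 0.9201331230982047/0.9622945592596495 = 0.9561865587249272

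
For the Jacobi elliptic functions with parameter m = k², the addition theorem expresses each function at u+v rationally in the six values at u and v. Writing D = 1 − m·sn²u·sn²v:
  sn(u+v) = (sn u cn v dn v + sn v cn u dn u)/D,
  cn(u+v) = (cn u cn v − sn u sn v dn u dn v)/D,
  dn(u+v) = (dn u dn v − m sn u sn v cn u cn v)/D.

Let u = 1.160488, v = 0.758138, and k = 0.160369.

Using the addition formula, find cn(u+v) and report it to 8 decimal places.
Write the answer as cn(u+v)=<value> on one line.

sn u = 0.9149479086629614, cn u = 0.4035719569460609, dn u = 0.989176686972043
sn v = 0.6863615318384634, cn v = 0.7272605087672216, dn v = 0.9939237144736732
m = k² = 0.025718216161
D = 1 − m·sn²u·sn²v = 0.9898576300079065
cn(u+v) = (cn u·cn v − sn u·sn v·dn u·dn v)/D = -0.3239117059738262/0.9898576300079065 = -0.3272305997896273

cn(u+v)=-0.32723060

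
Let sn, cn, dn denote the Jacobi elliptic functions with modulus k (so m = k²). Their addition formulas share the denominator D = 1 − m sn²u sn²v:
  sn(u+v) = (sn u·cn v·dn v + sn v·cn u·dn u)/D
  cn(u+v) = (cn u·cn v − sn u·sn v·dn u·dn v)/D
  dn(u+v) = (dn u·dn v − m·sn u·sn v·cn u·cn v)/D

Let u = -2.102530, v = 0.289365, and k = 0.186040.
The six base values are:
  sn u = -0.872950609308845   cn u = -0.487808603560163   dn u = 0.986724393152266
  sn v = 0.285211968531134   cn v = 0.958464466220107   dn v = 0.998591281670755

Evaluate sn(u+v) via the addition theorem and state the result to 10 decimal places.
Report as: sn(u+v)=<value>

m = k² = 0.0346108816
D = 1 − m·sn²u·sn²v = 0.997854505039126
sn(u+v) = (sn u·cn v·dn v + sn v·cn u·dn u)/D = -0.9727953083807891/0.997854505039126 = -0.9748869233622848

sn(u+v)=-0.9748869234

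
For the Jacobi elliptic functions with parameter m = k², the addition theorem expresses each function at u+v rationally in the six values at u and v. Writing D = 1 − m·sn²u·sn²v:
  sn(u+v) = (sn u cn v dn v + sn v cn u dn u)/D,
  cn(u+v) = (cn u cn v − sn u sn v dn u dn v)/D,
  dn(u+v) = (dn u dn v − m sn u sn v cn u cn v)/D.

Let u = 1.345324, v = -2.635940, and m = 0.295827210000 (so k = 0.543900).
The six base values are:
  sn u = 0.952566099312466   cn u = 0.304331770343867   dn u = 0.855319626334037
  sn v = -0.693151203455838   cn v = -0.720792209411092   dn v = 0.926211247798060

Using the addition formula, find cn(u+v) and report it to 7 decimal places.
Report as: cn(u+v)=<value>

cn(u+v)=0.3486811

m = k² = 0.29582721
D = 1 − m·sn²u·sn²v = 0.8710312995525025
cn(u+v) = (cn u·cn v − sn u·sn v·dn u·dn v)/D = 0.3037121734498559/0.8710312995525025 = 0.3486811250134063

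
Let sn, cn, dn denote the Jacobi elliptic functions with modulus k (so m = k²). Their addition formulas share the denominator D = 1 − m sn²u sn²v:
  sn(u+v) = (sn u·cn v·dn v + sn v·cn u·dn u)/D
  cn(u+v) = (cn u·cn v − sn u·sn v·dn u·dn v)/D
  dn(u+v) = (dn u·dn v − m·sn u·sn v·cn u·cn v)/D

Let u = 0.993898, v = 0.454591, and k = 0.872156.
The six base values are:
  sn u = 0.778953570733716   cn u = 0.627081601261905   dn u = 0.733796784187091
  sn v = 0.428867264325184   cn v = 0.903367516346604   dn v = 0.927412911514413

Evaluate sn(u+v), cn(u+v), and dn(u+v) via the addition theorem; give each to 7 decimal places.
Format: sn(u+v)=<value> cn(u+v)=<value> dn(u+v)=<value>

sn(u+v)=0.9287919 cn(u+v)=0.3706016 dn(u+v)=0.5863588

m = k² = 0.760656088336
D = 1 − m·sn²u·sn²v = 0.9151098529657134
sn(u+v) = (sn u·cn v·dn v + sn v·cn u·dn u)/D = 0.8499466419401779/0.9151098529657134 = 0.9287919250193266
cn(u+v) = (cn u·cn v − sn u·sn v·dn u·dn v)/D = 0.3391411930885788/0.9151098529657134 = 0.3706016190181764
dn(u+v) = (dn u·dn v − m·sn u·sn v·cn u·cn v)/D = 0.5365827197485307/0.9151098529657134 = 0.5863588049123923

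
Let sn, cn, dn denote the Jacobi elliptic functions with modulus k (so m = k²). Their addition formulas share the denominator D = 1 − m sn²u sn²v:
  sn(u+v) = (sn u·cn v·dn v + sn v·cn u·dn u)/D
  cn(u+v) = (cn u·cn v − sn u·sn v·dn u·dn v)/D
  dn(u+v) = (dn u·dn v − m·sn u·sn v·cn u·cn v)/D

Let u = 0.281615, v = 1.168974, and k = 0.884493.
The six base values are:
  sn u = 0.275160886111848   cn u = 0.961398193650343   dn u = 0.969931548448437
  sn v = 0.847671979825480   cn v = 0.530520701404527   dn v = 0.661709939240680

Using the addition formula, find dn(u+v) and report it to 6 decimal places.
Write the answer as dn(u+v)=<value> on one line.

dn(u+v)=0.573137

m = k² = 0.782327867049
D = 1 − m·sn²u·sn²v = 0.95743840897189
dn(u+v) = (dn u·dn v − m·sn u·sn v·cn u·cn v)/D = 0.5487435066381607/0.95743840897189 = 0.5731371349802112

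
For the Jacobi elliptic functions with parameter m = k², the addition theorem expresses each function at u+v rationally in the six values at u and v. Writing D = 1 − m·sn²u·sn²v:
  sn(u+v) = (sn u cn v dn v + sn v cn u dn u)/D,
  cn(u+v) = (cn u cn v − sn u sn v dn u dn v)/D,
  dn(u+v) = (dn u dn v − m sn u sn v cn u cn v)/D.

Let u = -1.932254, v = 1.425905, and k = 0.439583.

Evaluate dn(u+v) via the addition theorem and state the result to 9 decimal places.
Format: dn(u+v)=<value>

dn(u+v)=0.977341892

sn u = -0.969275430548382, cn u = -0.2459779253007241, dn u = 0.9046869009324967
sn v = 0.9786051882156357, cn v = 0.2057471399495999, dn v = 0.9027439905172312
m = k² = 0.193233213889
D = 1 − m·sn²u·sn²v = 0.8261433874387739
dn(u+v) = (dn u·dn v − m·sn u·sn v·cn u·cn v)/D = 0.8074245414470776/0.8261433874387739 = 0.9773418921263427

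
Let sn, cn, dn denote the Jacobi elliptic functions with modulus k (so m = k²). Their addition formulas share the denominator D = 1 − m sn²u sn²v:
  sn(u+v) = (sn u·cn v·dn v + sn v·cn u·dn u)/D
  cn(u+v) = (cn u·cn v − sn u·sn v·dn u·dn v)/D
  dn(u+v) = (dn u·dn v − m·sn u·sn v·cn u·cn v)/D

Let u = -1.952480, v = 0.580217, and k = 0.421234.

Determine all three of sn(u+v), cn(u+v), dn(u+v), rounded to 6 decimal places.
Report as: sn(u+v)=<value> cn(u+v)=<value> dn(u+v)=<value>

sn u = -0.9620147492365092, cn u = -0.2729974766392839, dn u = 0.9142132987703989
sn v = 0.5436912031931342, cn v = 0.8392853362059902, dn v = 0.9734214301415277
m = k² = 0.177438082756
D = 1 − m·sn²u·sn²v = 0.9514583080566548
sn(u+v) = (sn u·cn v·dn v + sn v·cn u·dn u)/D = -0.9216385270599442/0.9514583080566548 = -0.9686588673994374
cn(u+v) = (cn u·cn v − sn u·sn v·dn u·dn v)/D = 0.2363373381605385/0.9514583080566548 = 0.2483948441663781
dn(u+v) = (dn u·dn v − m·sn u·sn v·cn u·cn v)/D = 0.8686506122029945/0.9514583080566548 = 0.912967604410545

sn(u+v)=-0.968659 cn(u+v)=0.248395 dn(u+v)=0.912968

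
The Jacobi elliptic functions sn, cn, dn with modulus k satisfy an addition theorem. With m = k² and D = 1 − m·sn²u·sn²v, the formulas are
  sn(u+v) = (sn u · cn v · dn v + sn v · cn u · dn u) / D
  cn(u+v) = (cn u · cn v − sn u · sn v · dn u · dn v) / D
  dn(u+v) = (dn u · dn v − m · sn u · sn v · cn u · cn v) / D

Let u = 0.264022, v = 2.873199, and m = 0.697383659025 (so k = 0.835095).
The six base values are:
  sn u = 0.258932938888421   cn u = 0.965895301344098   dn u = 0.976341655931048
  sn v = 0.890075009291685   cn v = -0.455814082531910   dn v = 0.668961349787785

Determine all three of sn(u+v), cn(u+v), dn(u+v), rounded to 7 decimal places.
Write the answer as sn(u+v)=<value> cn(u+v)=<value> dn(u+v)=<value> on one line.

m = k² = 0.697383659025
D = 1 − m·sn²u·sn²v = 0.9629575602629962
sn(u+v) = (sn u·cn v·dn v + sn v·cn u·dn u)/D = 0.7604253844400894/0.9629575602629962 = 0.7896769450902979
cn(u+v) = (cn u·cn v − sn u·sn v·dn u·dn v)/D = -0.5907964942065959/0.9629575602629962 = -0.6135228784591937
dn(u+v) = (dn u·dn v − m·sn u·sn v·cn u·cn v)/D = 0.7238973807541919/0.9629575602629962 = 0.7517438053619789

sn(u+v)=0.7896769 cn(u+v)=-0.6135229 dn(u+v)=0.7517438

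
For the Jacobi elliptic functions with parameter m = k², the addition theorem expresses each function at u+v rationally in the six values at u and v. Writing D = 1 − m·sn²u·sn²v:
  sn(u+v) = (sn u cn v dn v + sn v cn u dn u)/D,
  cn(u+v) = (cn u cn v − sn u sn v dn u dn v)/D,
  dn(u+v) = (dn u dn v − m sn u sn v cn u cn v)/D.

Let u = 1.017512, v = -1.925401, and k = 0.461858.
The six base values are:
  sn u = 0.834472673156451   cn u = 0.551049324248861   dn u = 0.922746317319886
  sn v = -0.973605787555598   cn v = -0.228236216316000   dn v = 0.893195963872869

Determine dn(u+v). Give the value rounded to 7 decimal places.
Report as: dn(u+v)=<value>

dn(u+v)=0.9338899

m = k² = 0.213312812164
D = 1 − m·sn²u·sn²v = 0.8591984377993751
dn(u+v) = (dn u·dn v − m·sn u·sn v·cn u·cn v)/D = 0.8023967622889496/0.8591984377993751 = 0.9338899222676557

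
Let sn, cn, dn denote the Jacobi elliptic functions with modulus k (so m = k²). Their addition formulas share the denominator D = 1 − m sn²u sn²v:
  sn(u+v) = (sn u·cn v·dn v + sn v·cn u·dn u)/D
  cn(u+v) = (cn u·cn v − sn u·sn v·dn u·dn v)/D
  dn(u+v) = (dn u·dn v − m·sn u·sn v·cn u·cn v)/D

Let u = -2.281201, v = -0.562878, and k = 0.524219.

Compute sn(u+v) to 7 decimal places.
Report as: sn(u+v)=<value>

sn(u+v)=-0.5205310

sn u = -0.8762582102381366, cn u = -0.4818418298469505, dn u = 0.8882547340522765
sn v = -0.5271447278131967, cn v = 0.849775520910523, dn v = 0.9610601444162118
m = k² = 0.274805559961
D = 1 − m·sn²u·sn²v = 0.9413660097742773
sn(u+v) = (sn u·cn v·dn v + sn v·cn u·dn u)/D = -0.490010233451697/0.9413660097742773 = -0.5205310456972976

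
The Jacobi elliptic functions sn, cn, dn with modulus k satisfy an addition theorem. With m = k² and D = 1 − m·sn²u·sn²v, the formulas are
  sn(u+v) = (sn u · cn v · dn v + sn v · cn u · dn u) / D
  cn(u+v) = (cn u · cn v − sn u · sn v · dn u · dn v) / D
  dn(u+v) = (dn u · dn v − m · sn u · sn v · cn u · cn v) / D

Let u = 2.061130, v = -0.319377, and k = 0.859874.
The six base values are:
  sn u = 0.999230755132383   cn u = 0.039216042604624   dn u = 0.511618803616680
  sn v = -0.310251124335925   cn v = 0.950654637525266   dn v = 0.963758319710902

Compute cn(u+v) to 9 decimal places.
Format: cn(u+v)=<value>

cn(u+v)=0.204685968

m = k² = 0.739383295876
D = 1 − m·sn²u·sn²v = 0.9289395508605062
cn(u+v) = (cn u·cn v − sn u·sn v·dn u·dn v)/D = 0.190140891431352/0.9289395508605062 = 0.2046859682691069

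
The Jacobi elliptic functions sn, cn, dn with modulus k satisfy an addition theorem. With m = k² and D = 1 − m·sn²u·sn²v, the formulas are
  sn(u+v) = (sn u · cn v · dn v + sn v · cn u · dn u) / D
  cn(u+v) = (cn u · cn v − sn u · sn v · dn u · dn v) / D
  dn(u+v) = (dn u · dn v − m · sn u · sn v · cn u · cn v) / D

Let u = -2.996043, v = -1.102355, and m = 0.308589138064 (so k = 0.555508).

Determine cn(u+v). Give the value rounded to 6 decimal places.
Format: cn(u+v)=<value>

sn u = -0.4237630474854523, cn u = -0.9057730839376065, dn u = 0.971897663529271
sn v = -0.8666948628928456, cn v = 0.4988386659383488, dn v = 0.876470300448392
m = k² = 0.308589138064
D = 1 − m·sn²u·sn²v = 0.9583745207705614
cn(u+v) = (cn u·cn v − sn u·sn v·dn u·dn v)/D = -0.7646924807979067/0.9583745207705614 = -0.7979056874165137

cn(u+v)=-0.797906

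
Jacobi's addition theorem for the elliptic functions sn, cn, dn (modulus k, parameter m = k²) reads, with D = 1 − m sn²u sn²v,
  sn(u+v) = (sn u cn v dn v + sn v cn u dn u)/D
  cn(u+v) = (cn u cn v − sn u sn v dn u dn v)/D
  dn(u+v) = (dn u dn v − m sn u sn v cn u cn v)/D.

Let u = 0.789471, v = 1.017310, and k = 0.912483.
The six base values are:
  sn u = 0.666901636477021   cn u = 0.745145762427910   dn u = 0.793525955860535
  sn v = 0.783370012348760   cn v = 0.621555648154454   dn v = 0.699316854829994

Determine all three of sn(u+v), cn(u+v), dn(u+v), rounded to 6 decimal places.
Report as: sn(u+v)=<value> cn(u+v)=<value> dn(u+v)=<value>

sn(u+v)=0.974546 cn(u+v)=0.224186 dn(u+v)=0.457408

m = k² = 0.832625225289
D = 1 − m·sn²u·sn²v = 0.7727483654745003
sn(u+v) = (sn u·cn v·dn v + sn v·cn u·dn u)/D = 0.7530791759898065/0.7727483654745003 = 0.9745464495772616
cn(u+v) = (cn u·cn v − sn u·sn v·dn u·dn v)/D = 0.173239115196384/0.7727483654745003 = 0.2241856766529786
dn(u+v) = (dn u·dn v − m·sn u·sn v·cn u·cn v)/D = 0.353461105816391/0.7727483654745003 = 0.4574077689563936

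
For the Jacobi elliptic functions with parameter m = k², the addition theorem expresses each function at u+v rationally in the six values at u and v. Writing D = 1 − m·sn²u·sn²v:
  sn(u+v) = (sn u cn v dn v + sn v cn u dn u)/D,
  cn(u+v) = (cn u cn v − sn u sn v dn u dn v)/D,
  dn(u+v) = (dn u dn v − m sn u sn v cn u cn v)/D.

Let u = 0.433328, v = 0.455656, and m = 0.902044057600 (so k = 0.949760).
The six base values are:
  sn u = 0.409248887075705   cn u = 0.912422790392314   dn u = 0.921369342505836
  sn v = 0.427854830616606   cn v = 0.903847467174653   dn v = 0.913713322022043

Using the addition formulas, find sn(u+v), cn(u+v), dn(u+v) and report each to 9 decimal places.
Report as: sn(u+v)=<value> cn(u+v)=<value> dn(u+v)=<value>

m = k² = 0.9020440576
D = 1 − m·sn²u·sn²v = 0.9723436002903614
sn(u+v) = (sn u·cn v·dn v + sn v·cn u·dn u)/D = 0.6976695598775959/0.9723436002903614 = 0.7175133971872265
cn(u+v) = (cn u·cn v − sn u·sn v·dn u·dn v)/D = 0.6772807853806453/0.9723436002903614 = 0.6965447041338017
dn(u+v) = (dn u·dn v − m·sn u·sn v·cn u·cn v)/D = 0.7116098744213767/0.9723436002903614 = 0.731850216537524

sn(u+v)=0.717513397 cn(u+v)=0.696544704 dn(u+v)=0.731850217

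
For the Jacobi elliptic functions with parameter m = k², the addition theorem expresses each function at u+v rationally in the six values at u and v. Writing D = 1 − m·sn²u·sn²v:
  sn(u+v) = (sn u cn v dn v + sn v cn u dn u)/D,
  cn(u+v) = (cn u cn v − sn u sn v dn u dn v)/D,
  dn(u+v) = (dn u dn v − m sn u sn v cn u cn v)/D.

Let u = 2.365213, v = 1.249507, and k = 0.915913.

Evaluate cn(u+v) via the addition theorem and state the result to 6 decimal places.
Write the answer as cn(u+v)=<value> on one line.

cn(u+v)=-0.578601

sn u = 0.9999933121903728, cn u = -0.003657263256541608, dn u = 0.4013908284394519
sn v = 0.867619191064838, cn v = 0.4972292623086418, dn v = 0.6070499238348894
m = k² = 0.838896623569
D = 1 − m·sn²u·sn²v = 0.3685180565747195
cn(u+v) = (cn u·cn v − sn u·sn v·dn u·dn v)/D = -0.2132248828744588/0.3685180565747195 = -0.5786009099698646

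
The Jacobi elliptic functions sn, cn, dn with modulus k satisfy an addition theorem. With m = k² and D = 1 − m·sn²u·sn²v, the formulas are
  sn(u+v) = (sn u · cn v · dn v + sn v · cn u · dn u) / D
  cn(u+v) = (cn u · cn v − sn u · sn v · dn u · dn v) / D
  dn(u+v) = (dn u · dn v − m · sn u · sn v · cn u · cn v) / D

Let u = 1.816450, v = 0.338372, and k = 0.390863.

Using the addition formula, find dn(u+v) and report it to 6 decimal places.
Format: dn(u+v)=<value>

sn u = 0.9863015548980407, cn u = -0.1649522440153734, dn u = 0.9227041654593583
sn v = 0.331042961392988, cn v = 0.9436156832694975, dn v = 0.9915934626509085
m = k² = 0.152773884769
D = 1 − m·sn²u·sn²v = 0.9837131433301347
dn(u+v) = (dn u·dn v − m·sn u·sn v·cn u·cn v)/D = 0.9227116159776519/0.9837131433301347 = 0.9379885002390269

dn(u+v)=0.937989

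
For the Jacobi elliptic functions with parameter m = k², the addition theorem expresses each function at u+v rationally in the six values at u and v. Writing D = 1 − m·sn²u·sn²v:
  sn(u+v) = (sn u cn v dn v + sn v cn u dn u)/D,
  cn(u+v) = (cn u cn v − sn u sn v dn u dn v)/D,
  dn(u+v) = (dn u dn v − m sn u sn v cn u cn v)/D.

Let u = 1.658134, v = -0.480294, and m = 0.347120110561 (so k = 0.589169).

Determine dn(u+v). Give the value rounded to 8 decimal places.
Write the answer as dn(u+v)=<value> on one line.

dn(u+v)=0.85000485

sn u = 0.9976740392309172, cn u = 0.06816532435678936, dn u = 0.8090072848901891
sn v = -0.4566209034917553, cn v = 0.8896613684399099, dn v = 0.9631326685619927
m = k² = 0.347120110561
D = 1 − m·sn²u·sn²v = 0.92796083066732
dn(u+v) = (dn u·dn v − m·sn u·sn v·cn u·cn v)/D = 0.7887712097571784/0.92796083066732 = 0.8500048533190277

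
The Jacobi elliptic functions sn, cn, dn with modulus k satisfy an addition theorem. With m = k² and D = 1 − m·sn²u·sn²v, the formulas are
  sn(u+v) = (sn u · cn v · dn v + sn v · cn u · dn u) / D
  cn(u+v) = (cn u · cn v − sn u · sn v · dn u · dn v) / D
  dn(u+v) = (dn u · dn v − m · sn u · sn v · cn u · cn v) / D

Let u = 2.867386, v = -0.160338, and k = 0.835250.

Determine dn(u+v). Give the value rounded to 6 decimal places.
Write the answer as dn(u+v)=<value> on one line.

sn u = 0.8920376092502321, cn u = -0.4519611749731721, dn u = 0.6669813482433858
sn v = -0.1591815673501663, cn v = 0.9872493244444103, dn v = 0.9911218868539963
m = k² = 0.6976425625
D = 1 − m·sn²u·sn²v = 0.9859335388218365
dn(u+v) = (dn u·dn v − m·sn u·sn v·cn u·cn v)/D = 0.6168583248934805/0.9859335388218365 = 0.6256591348242492

dn(u+v)=0.625659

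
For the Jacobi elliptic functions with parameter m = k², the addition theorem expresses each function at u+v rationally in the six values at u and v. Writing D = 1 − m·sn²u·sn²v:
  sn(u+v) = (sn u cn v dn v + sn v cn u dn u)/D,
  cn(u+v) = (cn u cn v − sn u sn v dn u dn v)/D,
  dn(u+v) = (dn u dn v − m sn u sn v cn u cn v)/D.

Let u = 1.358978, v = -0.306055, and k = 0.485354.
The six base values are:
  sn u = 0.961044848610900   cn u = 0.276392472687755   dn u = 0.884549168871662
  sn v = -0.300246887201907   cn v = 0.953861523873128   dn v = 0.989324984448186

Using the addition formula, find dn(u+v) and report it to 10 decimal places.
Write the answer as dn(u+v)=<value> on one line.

dn(u+v)=0.9108931960

m = k² = 0.235568505316
D = 1 − m·sn²u·sn²v = 0.980386208072744
dn(u+v) = (dn u·dn v − m·sn u·sn v·cn u·cn v)/D = 0.8930271263444782/0.980386208072744 = 0.9108931959579507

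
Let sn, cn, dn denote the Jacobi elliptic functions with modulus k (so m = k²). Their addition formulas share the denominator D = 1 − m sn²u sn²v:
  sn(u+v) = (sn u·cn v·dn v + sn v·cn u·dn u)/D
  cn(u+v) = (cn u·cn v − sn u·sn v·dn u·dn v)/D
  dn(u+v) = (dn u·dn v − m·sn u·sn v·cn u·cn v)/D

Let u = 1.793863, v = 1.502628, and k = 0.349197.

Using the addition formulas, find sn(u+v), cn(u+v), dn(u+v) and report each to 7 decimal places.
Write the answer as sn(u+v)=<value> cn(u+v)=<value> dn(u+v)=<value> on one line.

sn(u+v)=-0.0519190 cn(u+v)=-0.9986513 dn(u+v)=0.9998356

sn u = 0.9870860402566165, cn u = -0.1601909770571157, dn u = 0.9387174965739701
sn v = 0.9937182579406198, cn v = 0.1119107851614844, dn v = 0.9378638581546094
m = k² = 0.121938544809
D = 1 − m·sn²u·sn²v = 0.8826785109033824
sn(u+v) = (sn u·cn v·dn v + sn v·cn u·dn u)/D = -0.0458277925928675/0.8826785109033824 = -0.05191900791372476
cn(u+v) = (cn u·cn v − sn u·sn v·dn u·dn v)/D = -0.8814880413463802/0.8826785109033824 = -0.9986512988111789
dn(u+v) = (dn u·dn v − m·sn u·sn v·cn u·cn v)/D = 0.8825334327468618/0.8826785109033824 = 0.9998356387351357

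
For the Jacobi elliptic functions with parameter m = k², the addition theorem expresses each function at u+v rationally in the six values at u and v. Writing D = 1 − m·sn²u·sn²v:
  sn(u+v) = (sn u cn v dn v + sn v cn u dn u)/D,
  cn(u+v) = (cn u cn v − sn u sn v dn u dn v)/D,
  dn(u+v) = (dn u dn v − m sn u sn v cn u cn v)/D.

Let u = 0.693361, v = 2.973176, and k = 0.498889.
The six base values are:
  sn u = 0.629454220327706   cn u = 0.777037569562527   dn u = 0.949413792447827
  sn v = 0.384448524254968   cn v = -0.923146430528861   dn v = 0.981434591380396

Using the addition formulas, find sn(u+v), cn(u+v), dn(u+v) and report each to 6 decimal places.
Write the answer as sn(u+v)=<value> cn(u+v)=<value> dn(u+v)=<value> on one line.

sn(u+v)=-0.290911 cn(u+v)=-0.956750 dn(u+v)=0.989412

m = k² = 0.248890234321
D = 1 − m·sn²u·sn²v = 0.9854248661308444
sn(u+v) = (sn u·cn v·dn v + sn v·cn u·dn u)/D = -0.2866711772048255/0.9854248661308444 = -0.2909112475823818
cn(u+v) = (cn u·cn v − sn u·sn v·dn u·dn v)/D = -0.9428052836874601/0.9854248661308444 = -0.9567500436530234
dn(u+v) = (dn u·dn v − m·sn u·sn v·cn u·cn v)/D = 0.9749914239501134/0.9854248661308444 = 0.9894122397969349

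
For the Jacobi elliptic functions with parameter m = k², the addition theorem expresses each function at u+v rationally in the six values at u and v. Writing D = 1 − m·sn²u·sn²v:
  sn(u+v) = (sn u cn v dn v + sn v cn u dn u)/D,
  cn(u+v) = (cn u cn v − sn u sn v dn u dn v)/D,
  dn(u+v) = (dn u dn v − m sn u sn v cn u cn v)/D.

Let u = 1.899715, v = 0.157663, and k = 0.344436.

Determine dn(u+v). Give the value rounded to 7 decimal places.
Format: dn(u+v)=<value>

sn u = 0.965804251827617, cn u = -0.259272341663543, dn u = 0.9430476229655856
sn v = 0.1569344830265775, cn v = 0.9876090157735402, dn v = 0.9985380200332897
m = k² = 0.118636158096
D = 1 − m·sn²u·sn²v = 0.9972745886372751
dn(u+v) = (dn u·dn v − m·sn u·sn v·cn u·cn v)/D = 0.9462732294637964/0.9972745886372751 = 0.9488592612761051

dn(u+v)=0.9488593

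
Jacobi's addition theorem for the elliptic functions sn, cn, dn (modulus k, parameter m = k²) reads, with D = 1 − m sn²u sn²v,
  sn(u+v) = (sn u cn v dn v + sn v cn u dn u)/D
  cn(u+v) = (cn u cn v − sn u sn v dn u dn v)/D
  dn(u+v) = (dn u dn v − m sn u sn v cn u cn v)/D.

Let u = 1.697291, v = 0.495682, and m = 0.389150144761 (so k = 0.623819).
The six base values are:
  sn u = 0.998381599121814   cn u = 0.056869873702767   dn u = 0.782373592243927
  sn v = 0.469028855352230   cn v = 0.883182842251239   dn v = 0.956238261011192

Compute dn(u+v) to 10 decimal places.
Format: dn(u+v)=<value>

dn(u+v)=0.8079243343

m = k² = 0.389150144761
D = 1 − m·sn²u·sn²v = 0.9146684849756014
dn(u+v) = (dn u·dn v − m·sn u·sn v·cn u·cn v)/D = 0.7389829268307474/0.9146684849756014 = 0.8079243343017985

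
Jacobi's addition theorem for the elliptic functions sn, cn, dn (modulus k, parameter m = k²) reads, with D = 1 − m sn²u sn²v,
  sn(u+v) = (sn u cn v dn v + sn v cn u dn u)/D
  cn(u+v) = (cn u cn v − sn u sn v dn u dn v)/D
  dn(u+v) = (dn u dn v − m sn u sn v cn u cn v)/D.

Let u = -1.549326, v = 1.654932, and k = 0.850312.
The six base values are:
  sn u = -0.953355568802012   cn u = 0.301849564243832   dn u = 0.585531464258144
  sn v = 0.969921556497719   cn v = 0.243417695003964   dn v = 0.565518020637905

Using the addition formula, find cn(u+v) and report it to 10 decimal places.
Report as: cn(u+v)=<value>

cn(u+v)=0.9944437785

m = k² = 0.723030497344
D = 1 − m·sn²u·sn²v = 0.3817848340286526
cn(u+v) = (cn u·cn v − sn u·sn v·dn u·dn v)/D = 0.3796635529070976/0.3817848340286526 = 0.9944437784519336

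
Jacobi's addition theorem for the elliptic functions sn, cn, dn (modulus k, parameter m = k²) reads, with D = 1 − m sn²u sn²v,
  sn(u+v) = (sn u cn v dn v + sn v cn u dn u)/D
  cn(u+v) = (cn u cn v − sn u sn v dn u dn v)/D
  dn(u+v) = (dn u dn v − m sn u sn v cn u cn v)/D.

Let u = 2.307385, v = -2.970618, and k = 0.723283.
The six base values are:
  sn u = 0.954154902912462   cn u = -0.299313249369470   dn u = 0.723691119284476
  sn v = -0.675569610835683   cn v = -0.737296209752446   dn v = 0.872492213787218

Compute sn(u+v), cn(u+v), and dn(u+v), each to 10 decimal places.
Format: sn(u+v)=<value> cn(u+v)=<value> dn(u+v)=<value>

sn(u+v)=-0.5972897022 cn(u+v)=0.8020255679 dn(u+v)=0.9018690606

m = k² = 0.523138298089
D = 1 − m·sn²u·sn²v = 0.7826325559918637
sn(u+v) = (sn u·cn v·dn v + sn v·cn u·dn u)/D = -0.4674583663083475/0.7826325559918637 = -0.5972897022101483
cn(u+v) = (cn u·cn v − sn u·sn v·dn u·dn v)/D = 0.6276913202097735/0.7826325559918637 = 0.8020255679426388
dn(u+v) = (dn u·dn v − m·sn u·sn v·cn u·cn v)/D = 0.7058320881037076/0.7826325559918637 = 0.901869060646444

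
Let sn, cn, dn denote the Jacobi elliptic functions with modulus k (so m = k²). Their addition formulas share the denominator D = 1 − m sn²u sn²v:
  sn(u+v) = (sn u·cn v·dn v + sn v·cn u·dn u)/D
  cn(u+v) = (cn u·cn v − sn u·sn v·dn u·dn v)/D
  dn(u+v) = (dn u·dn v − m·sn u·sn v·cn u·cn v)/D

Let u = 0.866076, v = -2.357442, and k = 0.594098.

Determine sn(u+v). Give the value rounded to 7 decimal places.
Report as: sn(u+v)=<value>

sn u = 0.7402153819992402, cn u = 0.6723698299683879, dn u = 0.898115093947336
sn v = -0.8766204259256294, cn v = -0.4811825317381836, dn v = 0.8536796723695969
m = k² = 0.352952433604
D = 1 − m·sn²u·sn²v = 0.8513874234654309
sn(u+v) = (sn u·cn v·dn v + sn v·cn u·dn u)/D = -0.8334233514578513/0.8513874234654309 = -0.9789002379968689

sn(u+v)=-0.9789002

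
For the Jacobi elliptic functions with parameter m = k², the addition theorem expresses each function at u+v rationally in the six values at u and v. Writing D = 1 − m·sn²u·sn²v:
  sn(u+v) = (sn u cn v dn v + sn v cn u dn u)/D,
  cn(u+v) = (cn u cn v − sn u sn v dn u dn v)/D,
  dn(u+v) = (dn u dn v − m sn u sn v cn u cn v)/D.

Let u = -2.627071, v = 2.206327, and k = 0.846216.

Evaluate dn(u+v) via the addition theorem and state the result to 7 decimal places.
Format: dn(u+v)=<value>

dn(u+v)=0.9407776

sn u = -0.958178885738008, cn u = -0.2861699196733811, dn u = 0.5852868568355101
sn v = 0.9983843569874613, cn v = -0.05682143717588809, dn v = 0.5350051180678393
m = k² = 0.716081518656
D = 1 − m·sn²u·sn²v = 0.3446833630760245
dn(u+v) = (dn u·dn v − m·sn u·sn v·cn u·cn v)/D = 0.3242703824138925/0.3446833630760245 = 0.9407775864783189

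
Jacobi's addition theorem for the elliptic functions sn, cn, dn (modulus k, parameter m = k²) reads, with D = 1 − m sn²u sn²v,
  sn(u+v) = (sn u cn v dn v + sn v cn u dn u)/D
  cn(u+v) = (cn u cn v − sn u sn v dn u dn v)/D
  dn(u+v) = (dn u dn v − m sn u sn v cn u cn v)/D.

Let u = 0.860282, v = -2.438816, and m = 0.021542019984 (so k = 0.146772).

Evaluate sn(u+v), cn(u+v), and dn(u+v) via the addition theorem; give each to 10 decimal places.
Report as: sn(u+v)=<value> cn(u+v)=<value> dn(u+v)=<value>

sn u = 0.7567403229961576, cn u = 0.6537155983695594, dn u = 0.9938127765348533
sn v = -0.6584044240033046, cn v = -0.7526643438166024, dn v = 0.9953198542175033
m = k² = 0.021542019984
D = 1 − m·sn²u·sn²v = 0.9946523169759846
sn(u+v) = (sn u·cn v·dn v + sn v·cn u·dn u)/D = -0.9946519850321741/0.9946523169759846 = -0.9999996662715154
cn(u+v) = (cn u·cn v − sn u·sn v·dn u·dn v)/D = 0.0008126113771043264/0.9946523169759846 = 0.0008169803289403552
dn(u+v) = (dn u·dn v − m·sn u·sn v·cn u·cn v)/D = 0.9838805870853003/0.9946523169759846 = 0.9891703566091985

sn(u+v)=-0.9999996663 cn(u+v)=0.0008169803 dn(u+v)=0.9891703566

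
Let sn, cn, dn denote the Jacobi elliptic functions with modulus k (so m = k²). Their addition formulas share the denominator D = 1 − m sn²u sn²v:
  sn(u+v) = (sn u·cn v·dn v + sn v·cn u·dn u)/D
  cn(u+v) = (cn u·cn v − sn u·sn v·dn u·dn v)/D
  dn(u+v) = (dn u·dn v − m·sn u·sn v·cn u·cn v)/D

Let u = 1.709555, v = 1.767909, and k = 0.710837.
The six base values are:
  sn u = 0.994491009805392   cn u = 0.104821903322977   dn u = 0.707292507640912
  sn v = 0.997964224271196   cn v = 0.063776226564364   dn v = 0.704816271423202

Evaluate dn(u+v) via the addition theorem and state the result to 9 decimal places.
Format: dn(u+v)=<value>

dn(u+v)=0.985792138

m = k² = 0.505289240569
D = 1 − m·sn²u·sn²v = 0.502295326429648
dn(u+v) = (dn u·dn v − m·sn u·sn v·cn u·cn v)/D = 0.495158783793901/0.502295326429648 = 0.9857921380904058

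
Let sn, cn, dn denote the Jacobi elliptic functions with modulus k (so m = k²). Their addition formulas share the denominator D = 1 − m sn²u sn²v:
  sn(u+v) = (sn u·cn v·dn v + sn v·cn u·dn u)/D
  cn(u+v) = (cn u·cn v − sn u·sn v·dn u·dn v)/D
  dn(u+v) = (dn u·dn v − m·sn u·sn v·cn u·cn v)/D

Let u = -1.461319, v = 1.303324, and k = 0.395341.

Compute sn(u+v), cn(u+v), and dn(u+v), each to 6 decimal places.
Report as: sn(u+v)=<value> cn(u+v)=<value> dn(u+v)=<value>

sn(u+v)=-0.157238 cn(u+v)=0.987561 dn(u+v)=0.998066

sn u = -0.9868040137260457, cn u = 0.1619192344786938, dn u = 0.9207622917138824
sn v = 0.9527870669064997, cn v = 0.3036392681056079, dn v = 0.9263451558994473
m = k² = 0.156294506281
D = 1 − m·sn²u·sn²v = 0.8618352567530214
sn(u+v) = (sn u·cn v·dn v + sn v·cn u·dn u)/D = -0.1355128767021939/0.8618352567530214 = -0.1572375644189133
cn(u+v) = (cn u·cn v − sn u·sn v·dn u·dn v)/D = 0.8511147220148658/0.8618352567530214 = 0.9875608074116794
dn(u+v) = (dn u·dn v − m·sn u·sn v·cn u·cn v)/D = 0.8601685056688128/0.8618352567530214 = 0.9980660444427766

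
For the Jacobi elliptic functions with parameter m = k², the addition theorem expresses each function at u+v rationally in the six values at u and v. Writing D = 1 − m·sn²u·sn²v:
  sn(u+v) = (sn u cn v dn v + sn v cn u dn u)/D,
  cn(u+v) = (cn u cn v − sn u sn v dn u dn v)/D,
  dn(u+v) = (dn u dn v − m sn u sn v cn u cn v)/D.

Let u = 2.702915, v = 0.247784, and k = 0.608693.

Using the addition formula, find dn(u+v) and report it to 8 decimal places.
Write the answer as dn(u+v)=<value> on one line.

sn u = 0.7057432111814489, cn u = -0.7084677267676325, dn u = 0.9030283524328511
sn v = 0.2443574868707274, cn v = 0.9696852162481505, dn v = 0.9888765350511519
m = k² = 0.370507168249
D = 1 − m·sn²u·sn²v = 0.9889810215687689
dn(u+v) = (dn u·dn v − m·sn u·sn v·cn u·cn v)/D = 0.9368790299493272/0.9889810215687689 = 0.9473175010610466

dn(u+v)=0.94731750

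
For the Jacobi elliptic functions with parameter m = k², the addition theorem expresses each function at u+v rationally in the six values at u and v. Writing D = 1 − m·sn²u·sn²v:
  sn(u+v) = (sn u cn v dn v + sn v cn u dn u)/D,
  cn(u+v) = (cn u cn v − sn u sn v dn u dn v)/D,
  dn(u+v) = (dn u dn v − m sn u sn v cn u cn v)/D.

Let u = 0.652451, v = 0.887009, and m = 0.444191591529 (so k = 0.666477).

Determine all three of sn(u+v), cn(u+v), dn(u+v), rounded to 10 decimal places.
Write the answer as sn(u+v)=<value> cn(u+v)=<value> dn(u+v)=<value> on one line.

sn u = 0.5921213456029931, cn u = 0.8058488146552682, dn u = 0.9188378600716723
sn v = 0.7467814657377197, cn v = 0.6650695019549633, dn v = 0.8673419724568247
m = k² = 0.444191591529
D = 1 − m·sn²u·sn²v = 0.9131481988380673
sn(u+v) = (sn u·cn v·dn v + sn v·cn u·dn u)/D = 0.8945110265905753/0.9131481988380673 = 0.9795901998479471
cn(u+v) = (cn u·cn v − sn u·sn v·dn u·dn v)/D = 0.1835474226162864/0.9131481988380673 = 0.2010050754629323
dn(u+v) = (dn u·dn v − m·sn u·sn v·cn u·cn v)/D = 0.6916789294408493/0.9131481988380673 = 0.7574662363907349

sn(u+v)=0.9795901998 cn(u+v)=0.2010050755 dn(u+v)=0.7574662364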